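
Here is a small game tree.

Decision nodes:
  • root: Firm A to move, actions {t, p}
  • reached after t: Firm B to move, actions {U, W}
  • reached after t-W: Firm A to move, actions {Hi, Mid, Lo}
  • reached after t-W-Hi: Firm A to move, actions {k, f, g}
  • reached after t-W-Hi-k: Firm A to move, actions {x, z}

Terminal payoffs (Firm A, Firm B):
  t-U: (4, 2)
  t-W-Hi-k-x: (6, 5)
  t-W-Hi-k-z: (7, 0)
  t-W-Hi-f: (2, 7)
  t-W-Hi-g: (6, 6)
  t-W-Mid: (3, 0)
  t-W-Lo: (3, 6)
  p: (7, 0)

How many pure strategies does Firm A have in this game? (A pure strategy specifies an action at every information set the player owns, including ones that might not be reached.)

Firm A owns the root with actions {t, p} — two choices.
Firm A owns the node after t-W with actions {Hi, Mid, Lo} — three choices.
Firm A owns the node after t-W-Hi with actions {k, f, g} — three choices.
Firm A owns the node after t-W-Hi-k with actions {x, z} — two choices.
A pure strategy fixes one action at each information set independently, so the count is the product 2 × 3 × 3 × 2 = 36.

36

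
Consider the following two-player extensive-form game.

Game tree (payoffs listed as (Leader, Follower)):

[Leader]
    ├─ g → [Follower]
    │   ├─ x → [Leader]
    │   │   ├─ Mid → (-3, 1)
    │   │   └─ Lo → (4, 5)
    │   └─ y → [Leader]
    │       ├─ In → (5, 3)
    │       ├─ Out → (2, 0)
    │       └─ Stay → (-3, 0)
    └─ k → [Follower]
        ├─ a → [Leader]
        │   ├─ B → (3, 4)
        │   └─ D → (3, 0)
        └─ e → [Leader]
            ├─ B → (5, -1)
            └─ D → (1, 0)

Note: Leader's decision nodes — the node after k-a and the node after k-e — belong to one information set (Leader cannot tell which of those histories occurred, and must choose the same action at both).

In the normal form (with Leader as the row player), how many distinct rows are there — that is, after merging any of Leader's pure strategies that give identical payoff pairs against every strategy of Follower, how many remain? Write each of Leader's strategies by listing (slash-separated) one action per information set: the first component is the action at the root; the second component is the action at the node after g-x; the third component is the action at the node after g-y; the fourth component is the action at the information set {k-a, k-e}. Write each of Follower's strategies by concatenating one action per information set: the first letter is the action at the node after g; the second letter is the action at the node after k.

Leader has 24 pure strategies: g/Mid/In/B, g/Mid/In/D, g/Mid/Out/B, g/Mid/Out/D, g/Mid/Stay/B, g/Mid/Stay/D, g/Lo/In/B, g/Lo/In/D, g/Lo/Out/B, g/Lo/Out/D, g/Lo/Stay/B, g/Lo/Stay/D, k/Mid/In/B, k/Mid/In/D, k/Mid/Out/B, k/Mid/Out/D, k/Mid/Stay/B, k/Mid/Stay/D, k/Lo/In/B, k/Lo/In/D, k/Lo/Out/B, k/Lo/Out/D, k/Lo/Stay/B, k/Lo/Stay/D. Columns: xa, xe, ya, ye.
{g/Mid/In/B, g/Mid/In/D} → row (-3,1) (-3,1) (5,3) (5,3)
{g/Mid/Out/B, g/Mid/Out/D} → row (-3,1) (-3,1) (2,0) (2,0)
{g/Mid/Stay/B, g/Mid/Stay/D} → row (-3,1) (-3,1) (-3,0) (-3,0)
{g/Lo/In/B, g/Lo/In/D} → row (4,5) (4,5) (5,3) (5,3)
{g/Lo/Out/B, g/Lo/Out/D} → row (4,5) (4,5) (2,0) (2,0)
{g/Lo/Stay/B, g/Lo/Stay/D} → row (4,5) (4,5) (-3,0) (-3,0)
{k/Mid/In/B, k/Mid/Out/B, k/Mid/Stay/B, k/Lo/In/B, k/Lo/Out/B, k/Lo/Stay/B} → row (3,4) (5,-1) (3,4) (5,-1)
{k/Mid/In/D, k/Mid/Out/D, k/Mid/Stay/D, k/Lo/In/D, k/Lo/Out/D, k/Lo/Stay/D} → row (3,0) (1,0) (3,0) (1,0)
That's 8 distinct rows out of 24 strategies.

8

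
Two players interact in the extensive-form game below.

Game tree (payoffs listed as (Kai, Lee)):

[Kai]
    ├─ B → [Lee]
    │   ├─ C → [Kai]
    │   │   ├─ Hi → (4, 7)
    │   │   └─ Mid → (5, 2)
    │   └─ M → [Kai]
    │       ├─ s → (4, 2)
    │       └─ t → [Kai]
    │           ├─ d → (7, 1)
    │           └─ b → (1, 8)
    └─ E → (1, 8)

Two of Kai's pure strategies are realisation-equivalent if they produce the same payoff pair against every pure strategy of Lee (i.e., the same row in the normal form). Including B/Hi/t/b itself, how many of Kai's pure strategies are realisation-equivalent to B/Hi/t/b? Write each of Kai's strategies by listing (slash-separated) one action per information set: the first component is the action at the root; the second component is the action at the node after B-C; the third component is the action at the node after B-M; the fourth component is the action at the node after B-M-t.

1

Row for B/Hi/t/b (columns C, M): (4,7) (1,8).
Every one of Kai's information sets is on the play path for some reply by Lee when Kai follows B/Hi/t/b.
Changing the action at any of them therefore changes at least one column, so only B/Hi/t/b itself gives this row.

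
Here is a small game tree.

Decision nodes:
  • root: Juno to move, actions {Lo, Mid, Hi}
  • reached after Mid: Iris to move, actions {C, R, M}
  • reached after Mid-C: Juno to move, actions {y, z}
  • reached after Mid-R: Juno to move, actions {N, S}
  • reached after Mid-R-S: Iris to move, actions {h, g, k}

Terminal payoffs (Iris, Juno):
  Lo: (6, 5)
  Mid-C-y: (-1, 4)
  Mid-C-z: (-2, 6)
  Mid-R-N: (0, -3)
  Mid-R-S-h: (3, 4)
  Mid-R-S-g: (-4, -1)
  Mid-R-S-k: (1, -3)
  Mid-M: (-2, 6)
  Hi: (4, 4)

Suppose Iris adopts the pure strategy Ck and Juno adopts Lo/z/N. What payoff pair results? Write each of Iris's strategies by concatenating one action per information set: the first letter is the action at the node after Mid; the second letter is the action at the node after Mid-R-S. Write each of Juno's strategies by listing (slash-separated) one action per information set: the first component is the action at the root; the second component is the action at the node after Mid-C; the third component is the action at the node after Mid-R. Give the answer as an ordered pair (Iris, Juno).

Trace the play path from the root:
  Juno plays Lo
→ terminal payoff (6, 5).
(Iris's choice at the node after Mid is never reached on this path, so it doesn't affect the outcome.)

(6, 5)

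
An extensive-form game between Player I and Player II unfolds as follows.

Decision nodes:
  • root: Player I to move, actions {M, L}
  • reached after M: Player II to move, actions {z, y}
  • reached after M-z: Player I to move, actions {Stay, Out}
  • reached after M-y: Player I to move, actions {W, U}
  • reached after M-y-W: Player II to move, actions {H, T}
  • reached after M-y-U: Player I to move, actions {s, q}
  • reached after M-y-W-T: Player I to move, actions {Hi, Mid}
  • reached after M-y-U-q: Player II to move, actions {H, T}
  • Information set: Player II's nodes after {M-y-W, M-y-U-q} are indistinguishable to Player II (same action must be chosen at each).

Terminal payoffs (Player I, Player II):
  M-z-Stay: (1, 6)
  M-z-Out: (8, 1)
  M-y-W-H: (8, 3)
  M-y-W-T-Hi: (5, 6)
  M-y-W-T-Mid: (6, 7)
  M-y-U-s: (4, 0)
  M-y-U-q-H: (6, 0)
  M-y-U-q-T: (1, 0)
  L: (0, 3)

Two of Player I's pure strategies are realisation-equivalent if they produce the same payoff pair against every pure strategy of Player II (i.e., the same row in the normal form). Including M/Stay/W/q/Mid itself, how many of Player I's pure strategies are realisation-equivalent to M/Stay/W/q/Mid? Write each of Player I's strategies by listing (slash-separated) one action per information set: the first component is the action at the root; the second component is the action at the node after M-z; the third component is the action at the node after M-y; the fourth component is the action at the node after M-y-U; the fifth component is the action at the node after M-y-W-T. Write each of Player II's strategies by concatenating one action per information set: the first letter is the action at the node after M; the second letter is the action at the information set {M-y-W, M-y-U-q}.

2

Row for M/Stay/W/q/Mid (columns zH, zT, yH, yT): (1,6) (1,6) (8,3) (6,7).
Under M/Stay/W/q/Mid, Player I's choice at the node after M-y-U can never be reached regardless of what Player II does, so varying those choices leaves every outcome unchanged.
Holding the reachable choices fixed and varying the unreachable one freely already gives 2 equivalent strategies.
No other strategy reproduces this row, so those 2 are the full class: M/Stay/W/s/Mid, M/Stay/W/q/Mid.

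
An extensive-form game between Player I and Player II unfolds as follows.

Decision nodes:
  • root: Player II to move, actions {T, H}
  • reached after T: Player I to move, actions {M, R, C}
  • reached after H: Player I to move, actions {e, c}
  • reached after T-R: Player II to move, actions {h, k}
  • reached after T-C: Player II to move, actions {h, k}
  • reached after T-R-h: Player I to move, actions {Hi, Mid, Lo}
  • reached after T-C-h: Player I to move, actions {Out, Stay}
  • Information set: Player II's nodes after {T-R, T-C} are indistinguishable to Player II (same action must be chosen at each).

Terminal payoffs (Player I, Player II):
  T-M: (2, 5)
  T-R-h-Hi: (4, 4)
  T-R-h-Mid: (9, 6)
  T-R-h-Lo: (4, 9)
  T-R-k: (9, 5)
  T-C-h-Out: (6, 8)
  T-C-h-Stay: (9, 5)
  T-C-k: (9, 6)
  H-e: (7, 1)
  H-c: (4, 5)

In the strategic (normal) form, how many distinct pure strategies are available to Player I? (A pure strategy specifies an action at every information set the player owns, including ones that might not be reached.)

Player I owns the node after T with actions {M, R, C} — three choices.
Player I owns the node after H with actions {e, c} — two choices.
Player I owns the node after T-R-h with actions {Hi, Mid, Lo} — three choices.
Player I owns the node after T-C-h with actions {Out, Stay} — two choices.
A pure strategy fixes one action at each information set independently, so the count is the product 3 × 2 × 3 × 2 = 36.
(For reference, Player II has 4 pure strategies, giving a 36×4 normal-form matrix.)

36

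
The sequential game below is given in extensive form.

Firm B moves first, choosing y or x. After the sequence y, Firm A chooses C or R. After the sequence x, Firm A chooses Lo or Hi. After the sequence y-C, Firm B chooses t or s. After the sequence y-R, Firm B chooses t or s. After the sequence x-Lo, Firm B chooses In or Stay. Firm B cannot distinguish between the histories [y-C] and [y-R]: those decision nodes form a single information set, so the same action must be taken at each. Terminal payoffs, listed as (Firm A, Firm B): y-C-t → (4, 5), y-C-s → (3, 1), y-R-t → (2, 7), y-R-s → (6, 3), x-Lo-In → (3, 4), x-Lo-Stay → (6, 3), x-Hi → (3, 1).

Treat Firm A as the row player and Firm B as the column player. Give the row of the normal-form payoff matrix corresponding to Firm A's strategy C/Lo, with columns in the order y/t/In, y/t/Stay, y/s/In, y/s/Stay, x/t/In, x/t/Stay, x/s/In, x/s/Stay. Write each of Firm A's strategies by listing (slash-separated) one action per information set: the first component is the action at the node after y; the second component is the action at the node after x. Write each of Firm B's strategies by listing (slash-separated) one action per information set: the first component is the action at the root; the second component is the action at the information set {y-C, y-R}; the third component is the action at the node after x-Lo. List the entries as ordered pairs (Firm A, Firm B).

vs y/t/In: Firm B plays y → Firm A plays C at [y] → Firm B plays t at [y-C] → (4, 5)
vs y/t/Stay: Firm B plays y → Firm A plays C at [y] → Firm B plays t at [y-C] → (4, 5)
vs y/s/In: Firm B plays y → Firm A plays C at [y] → Firm B plays s at [y-C] → (3, 1)
vs y/s/Stay: Firm B plays y → Firm A plays C at [y] → Firm B plays s at [y-C] → (3, 1)
vs x/t/In: Firm B plays x → Firm A plays Lo at [x] → Firm B plays In at [x-Lo] → (3, 4)
vs x/t/Stay: Firm B plays x → Firm A plays Lo at [x] → Firm B plays Stay at [x-Lo] → (6, 3)
vs x/s/In: Firm B plays x → Firm A plays Lo at [x] → Firm B plays In at [x-Lo] → (3, 4)
vs x/s/Stay: Firm B plays x → Firm A plays Lo at [x] → Firm B plays Stay at [x-Lo] → (6, 3)

(4,5) (4,5) (3,1) (3,1) (3,4) (6,3) (3,4) (6,3)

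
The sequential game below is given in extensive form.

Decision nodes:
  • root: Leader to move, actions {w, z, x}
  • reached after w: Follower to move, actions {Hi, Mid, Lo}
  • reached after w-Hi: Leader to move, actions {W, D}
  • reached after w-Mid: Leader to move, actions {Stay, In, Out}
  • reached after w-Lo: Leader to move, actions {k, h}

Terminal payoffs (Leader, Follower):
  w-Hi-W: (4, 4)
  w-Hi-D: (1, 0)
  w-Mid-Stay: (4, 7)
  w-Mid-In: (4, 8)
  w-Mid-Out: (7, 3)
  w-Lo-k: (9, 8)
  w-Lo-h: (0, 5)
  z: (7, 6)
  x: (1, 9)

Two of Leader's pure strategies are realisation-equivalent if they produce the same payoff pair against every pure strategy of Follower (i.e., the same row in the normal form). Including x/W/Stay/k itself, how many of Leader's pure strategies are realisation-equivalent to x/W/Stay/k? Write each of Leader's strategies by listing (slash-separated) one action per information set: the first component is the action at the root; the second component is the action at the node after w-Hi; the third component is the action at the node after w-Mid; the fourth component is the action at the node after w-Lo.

12

Row for x/W/Stay/k (columns Hi, Mid, Lo): (1,9) (1,9) (1,9).
Under x/W/Stay/k, Leader's choice at the node after w-Hi and at the node after w-Mid and at the node after w-Lo can never be reached regardless of what Follower does, so varying those choices leaves every outcome unchanged.
Holding the reachable choices fixed and varying the unreachable ones freely already gives 2 × 3 × 2 = 12 equivalent strategies.
No other strategy reproduces this row, so those 12 are the full class: x/W/Stay/k, x/W/Stay/h, x/W/In/k, x/W/In/h, x/W/Out/k, x/W/Out/h, x/D/Stay/k, x/D/Stay/h, x/D/In/k, x/D/In/h, x/D/Out/k, x/D/Out/h.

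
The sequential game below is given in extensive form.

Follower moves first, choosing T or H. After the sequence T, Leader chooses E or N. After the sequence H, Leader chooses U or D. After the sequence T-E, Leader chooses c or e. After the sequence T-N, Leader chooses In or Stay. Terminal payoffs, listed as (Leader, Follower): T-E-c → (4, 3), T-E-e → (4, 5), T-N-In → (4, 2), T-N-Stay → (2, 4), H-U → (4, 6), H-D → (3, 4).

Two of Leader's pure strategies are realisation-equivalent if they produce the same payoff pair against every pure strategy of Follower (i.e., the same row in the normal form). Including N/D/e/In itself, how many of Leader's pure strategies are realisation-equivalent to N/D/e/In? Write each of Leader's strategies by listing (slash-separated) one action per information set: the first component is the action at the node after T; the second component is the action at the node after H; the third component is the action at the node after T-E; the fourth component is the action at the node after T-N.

2

Row for N/D/e/In (columns T, H): (4,2) (3,4).
Under N/D/e/In, Leader's choice at the node after T-E can never be reached regardless of what Follower does, so varying those choices leaves every outcome unchanged.
Holding the reachable choices fixed and varying the unreachable one freely already gives 2 equivalent strategies.
No other strategy reproduces this row, so those 2 are the full class: N/D/c/In, N/D/e/In.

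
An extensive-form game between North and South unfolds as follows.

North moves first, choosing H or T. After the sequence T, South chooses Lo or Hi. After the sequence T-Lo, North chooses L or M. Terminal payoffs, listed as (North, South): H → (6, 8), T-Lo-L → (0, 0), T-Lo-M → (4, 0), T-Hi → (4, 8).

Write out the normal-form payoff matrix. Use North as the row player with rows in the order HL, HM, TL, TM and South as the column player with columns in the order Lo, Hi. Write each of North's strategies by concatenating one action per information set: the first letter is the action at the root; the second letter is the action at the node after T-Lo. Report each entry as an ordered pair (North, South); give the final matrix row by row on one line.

           Lo       Hi
  HL    (6,8)    (6,8)
  HM    (6,8)    (6,8)
  TL    (0,0)    (4,8)
  TM    (4,0)    (4,8)

HL: (6,8) (6,8) | HM: (6,8) (6,8) | TL: (0,0) (4,8) | TM: (4,0) (4,8)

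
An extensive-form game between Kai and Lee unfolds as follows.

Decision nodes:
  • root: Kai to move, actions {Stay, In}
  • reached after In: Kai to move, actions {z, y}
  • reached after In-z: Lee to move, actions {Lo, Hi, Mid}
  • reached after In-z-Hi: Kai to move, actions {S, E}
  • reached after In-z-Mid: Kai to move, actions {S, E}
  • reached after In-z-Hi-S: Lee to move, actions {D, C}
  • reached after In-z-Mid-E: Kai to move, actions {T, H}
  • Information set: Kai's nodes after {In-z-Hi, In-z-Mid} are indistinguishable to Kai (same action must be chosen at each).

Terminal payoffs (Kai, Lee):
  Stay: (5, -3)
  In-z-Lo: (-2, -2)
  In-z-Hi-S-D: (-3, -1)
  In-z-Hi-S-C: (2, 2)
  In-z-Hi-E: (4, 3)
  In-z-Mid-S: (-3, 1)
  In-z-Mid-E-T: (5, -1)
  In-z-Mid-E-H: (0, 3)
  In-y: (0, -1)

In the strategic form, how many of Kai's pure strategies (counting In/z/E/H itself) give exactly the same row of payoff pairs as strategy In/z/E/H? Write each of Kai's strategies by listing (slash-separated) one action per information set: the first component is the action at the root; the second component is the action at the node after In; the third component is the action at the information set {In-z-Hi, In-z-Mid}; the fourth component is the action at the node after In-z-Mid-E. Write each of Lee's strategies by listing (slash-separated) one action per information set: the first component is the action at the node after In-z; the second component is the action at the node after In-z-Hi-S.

1

Row for In/z/E/H (columns Lo/D, Lo/C, Hi/D, Hi/C, Mid/D, Mid/C): (-2,-2) (-2,-2) (4,3) (4,3) (0,3) (0,3).
Every one of Kai's information sets is on the play path for some reply by Lee when Kai follows In/z/E/H.
Changing the action at any of them therefore changes at least one column, so only In/z/E/H itself gives this row.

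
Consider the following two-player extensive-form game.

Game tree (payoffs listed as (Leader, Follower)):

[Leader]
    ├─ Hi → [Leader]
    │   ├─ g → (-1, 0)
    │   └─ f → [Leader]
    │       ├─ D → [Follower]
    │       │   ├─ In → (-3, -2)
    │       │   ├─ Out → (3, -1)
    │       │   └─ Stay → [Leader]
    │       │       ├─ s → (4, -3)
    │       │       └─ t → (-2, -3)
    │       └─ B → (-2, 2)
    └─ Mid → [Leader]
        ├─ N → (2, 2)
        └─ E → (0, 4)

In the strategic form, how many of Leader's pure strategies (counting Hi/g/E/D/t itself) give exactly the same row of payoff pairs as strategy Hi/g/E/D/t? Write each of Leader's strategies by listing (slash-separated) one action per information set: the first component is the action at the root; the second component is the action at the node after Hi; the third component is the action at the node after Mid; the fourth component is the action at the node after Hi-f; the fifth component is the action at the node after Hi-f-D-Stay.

Row for Hi/g/E/D/t (columns In, Out, Stay): (-1,0) (-1,0) (-1,0).
Under Hi/g/E/D/t, Leader's choice at the node after Mid and at the node after Hi-f and at the node after Hi-f-D-Stay can never be reached regardless of what Follower does, so varying those choices leaves every outcome unchanged.
Holding the reachable choices fixed and varying the unreachable ones freely already gives 2 × 2 × 2 = 8 equivalent strategies.
No other strategy reproduces this row, so those 8 are the full class: Hi/g/N/D/s, Hi/g/N/D/t, Hi/g/N/B/s, Hi/g/N/B/t, Hi/g/E/D/s, Hi/g/E/D/t, Hi/g/E/B/s, Hi/g/E/B/t.

8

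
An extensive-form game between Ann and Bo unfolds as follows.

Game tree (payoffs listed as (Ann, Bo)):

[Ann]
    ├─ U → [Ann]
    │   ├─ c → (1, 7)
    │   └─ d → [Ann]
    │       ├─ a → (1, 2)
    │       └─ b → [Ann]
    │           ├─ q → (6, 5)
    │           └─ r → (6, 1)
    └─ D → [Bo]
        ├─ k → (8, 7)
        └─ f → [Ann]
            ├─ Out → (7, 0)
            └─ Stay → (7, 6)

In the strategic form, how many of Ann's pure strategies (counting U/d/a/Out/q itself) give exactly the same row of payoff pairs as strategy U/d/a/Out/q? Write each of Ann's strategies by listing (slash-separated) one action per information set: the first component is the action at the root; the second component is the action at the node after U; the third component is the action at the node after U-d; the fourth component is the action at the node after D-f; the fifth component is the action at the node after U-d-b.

4

Row for U/d/a/Out/q (columns k, f): (1,2) (1,2).
Under U/d/a/Out/q, Ann's choice at the node after D-f and at the node after U-d-b can never be reached regardless of what Bo does, so varying those choices leaves every outcome unchanged.
Holding the reachable choices fixed and varying the unreachable ones freely already gives 2 × 2 = 4 equivalent strategies.
No other strategy reproduces this row, so those 4 are the full class: U/d/a/Out/q, U/d/a/Out/r, U/d/a/Stay/q, U/d/a/Stay/r.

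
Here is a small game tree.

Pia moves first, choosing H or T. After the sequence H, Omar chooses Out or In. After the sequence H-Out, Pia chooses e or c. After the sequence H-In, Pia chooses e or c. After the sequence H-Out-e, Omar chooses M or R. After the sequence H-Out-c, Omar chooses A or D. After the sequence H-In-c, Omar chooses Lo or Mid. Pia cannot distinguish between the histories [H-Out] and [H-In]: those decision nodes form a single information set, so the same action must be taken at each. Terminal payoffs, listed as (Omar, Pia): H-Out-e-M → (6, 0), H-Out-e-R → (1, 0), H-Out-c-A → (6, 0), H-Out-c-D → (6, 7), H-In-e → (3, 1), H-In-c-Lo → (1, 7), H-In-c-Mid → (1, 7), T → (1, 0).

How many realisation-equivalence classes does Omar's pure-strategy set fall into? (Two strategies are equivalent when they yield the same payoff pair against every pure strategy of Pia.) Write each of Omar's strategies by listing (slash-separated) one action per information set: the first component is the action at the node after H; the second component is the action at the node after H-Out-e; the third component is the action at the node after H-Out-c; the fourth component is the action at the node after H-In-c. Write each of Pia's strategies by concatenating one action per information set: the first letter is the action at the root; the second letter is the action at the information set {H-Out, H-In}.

5

Omar has 16 pure strategies: Out/M/A/Lo, Out/M/A/Mid, Out/M/D/Lo, Out/M/D/Mid, Out/R/A/Lo, Out/R/A/Mid, Out/R/D/Lo, Out/R/D/Mid, In/M/A/Lo, In/M/A/Mid, In/M/D/Lo, In/M/D/Mid, In/R/A/Lo, In/R/A/Mid, In/R/D/Lo, In/R/D/Mid. Columns: He, Hc, Te, Tc.
{Out/M/A/Lo, Out/M/A/Mid} → row (6,0) (6,0) (1,0) (1,0)
{Out/M/D/Lo, Out/M/D/Mid} → row (6,0) (6,7) (1,0) (1,0)
{Out/R/A/Lo, Out/R/A/Mid} → row (1,0) (6,0) (1,0) (1,0)
{Out/R/D/Lo, Out/R/D/Mid} → row (1,0) (6,7) (1,0) (1,0)
{In/M/A/Lo, In/M/A/Mid, In/M/D/Lo, In/M/D/Mid, In/R/A/Lo, In/R/A/Mid, In/R/D/Lo, In/R/D/Mid} → row (3,1) (1,7) (1,0) (1,0)
That's 5 distinct rows out of 16 strategies.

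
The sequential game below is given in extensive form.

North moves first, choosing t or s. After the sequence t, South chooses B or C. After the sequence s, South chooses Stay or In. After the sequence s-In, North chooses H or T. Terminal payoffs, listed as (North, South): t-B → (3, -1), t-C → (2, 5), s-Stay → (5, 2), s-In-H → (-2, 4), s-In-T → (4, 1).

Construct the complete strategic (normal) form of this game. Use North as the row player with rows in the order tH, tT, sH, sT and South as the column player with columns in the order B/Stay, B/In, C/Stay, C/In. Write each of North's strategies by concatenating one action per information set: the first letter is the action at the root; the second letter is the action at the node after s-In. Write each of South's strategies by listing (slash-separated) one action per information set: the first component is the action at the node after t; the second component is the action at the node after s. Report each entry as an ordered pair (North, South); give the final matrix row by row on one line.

       B/Stay     B/In   C/Stay     C/In
  tH   (3,-1)   (3,-1)    (2,5)    (2,5)
  tT   (3,-1)   (3,-1)    (2,5)    (2,5)
  sH    (5,2)   (-2,4)    (5,2)   (-2,4)
  sT    (5,2)    (4,1)    (5,2)    (4,1)

tH: (3,-1) (3,-1) (2,5) (2,5) | tT: (3,-1) (3,-1) (2,5) (2,5) | sH: (5,2) (-2,4) (5,2) (-2,4) | sT: (5,2) (4,1) (5,2) (4,1)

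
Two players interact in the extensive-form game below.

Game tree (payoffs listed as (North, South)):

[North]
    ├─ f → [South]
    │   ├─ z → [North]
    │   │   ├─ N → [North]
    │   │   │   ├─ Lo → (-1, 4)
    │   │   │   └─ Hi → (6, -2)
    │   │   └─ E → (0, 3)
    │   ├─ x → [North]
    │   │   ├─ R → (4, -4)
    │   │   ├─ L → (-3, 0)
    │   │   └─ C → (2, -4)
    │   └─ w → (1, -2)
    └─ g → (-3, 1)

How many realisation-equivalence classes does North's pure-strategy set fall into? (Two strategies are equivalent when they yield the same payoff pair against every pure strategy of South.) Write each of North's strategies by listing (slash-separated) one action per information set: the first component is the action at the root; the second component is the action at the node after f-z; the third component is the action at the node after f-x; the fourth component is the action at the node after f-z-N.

North has 24 pure strategies: f/N/R/Lo, f/N/R/Hi, f/N/L/Lo, f/N/L/Hi, f/N/C/Lo, f/N/C/Hi, f/E/R/Lo, f/E/R/Hi, f/E/L/Lo, f/E/L/Hi, f/E/C/Lo, f/E/C/Hi, g/N/R/Lo, g/N/R/Hi, g/N/L/Lo, g/N/L/Hi, g/N/C/Lo, g/N/C/Hi, g/E/R/Lo, g/E/R/Hi, g/E/L/Lo, g/E/L/Hi, g/E/C/Lo, g/E/C/Hi. Columns: z, x, w.
{f/N/R/Lo} → row (-1,4) (4,-4) (1,-2)
{f/N/R/Hi} → row (6,-2) (4,-4) (1,-2)
{f/N/L/Lo} → row (-1,4) (-3,0) (1,-2)
{f/N/L/Hi} → row (6,-2) (-3,0) (1,-2)
{f/N/C/Lo} → row (-1,4) (2,-4) (1,-2)
{f/N/C/Hi} → row (6,-2) (2,-4) (1,-2)
{f/E/R/Lo, f/E/R/Hi} → row (0,3) (4,-4) (1,-2)
{f/E/L/Lo, f/E/L/Hi} → row (0,3) (-3,0) (1,-2)
{f/E/C/Lo, f/E/C/Hi} → row (0,3) (2,-4) (1,-2)
{g/N/R/Lo, g/N/R/Hi, g/N/L/Lo, g/N/L/Hi, g/N/C/Lo, g/N/C/Hi, g/E/R/Lo, g/E/R/Hi, g/E/L/Lo, g/E/L/Hi, g/E/C/Lo, g/E/C/Hi} → row (-3,1) (-3,1) (-3,1)
That's 10 distinct rows out of 24 strategies.

10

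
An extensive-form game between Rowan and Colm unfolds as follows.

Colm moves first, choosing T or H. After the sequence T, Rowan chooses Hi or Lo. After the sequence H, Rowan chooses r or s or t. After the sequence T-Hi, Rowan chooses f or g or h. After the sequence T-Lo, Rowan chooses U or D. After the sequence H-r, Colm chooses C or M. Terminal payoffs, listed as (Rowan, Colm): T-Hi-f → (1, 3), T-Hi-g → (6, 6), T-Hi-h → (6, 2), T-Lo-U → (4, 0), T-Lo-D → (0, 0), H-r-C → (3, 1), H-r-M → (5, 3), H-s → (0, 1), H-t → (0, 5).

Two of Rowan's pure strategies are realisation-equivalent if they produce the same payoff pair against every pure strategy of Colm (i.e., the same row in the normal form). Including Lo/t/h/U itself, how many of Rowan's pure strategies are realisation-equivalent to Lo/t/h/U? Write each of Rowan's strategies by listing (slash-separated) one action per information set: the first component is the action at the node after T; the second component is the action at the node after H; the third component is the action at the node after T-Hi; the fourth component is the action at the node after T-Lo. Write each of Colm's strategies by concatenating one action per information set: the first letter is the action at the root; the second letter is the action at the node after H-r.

3

Row for Lo/t/h/U (columns TC, TM, HC, HM): (4,0) (4,0) (0,5) (0,5).
Under Lo/t/h/U, Rowan's choice at the node after T-Hi can never be reached regardless of what Colm does, so varying those choices leaves every outcome unchanged.
Holding the reachable choices fixed and varying the unreachable one freely already gives 3 equivalent strategies.
No other strategy reproduces this row, so those 3 are the full class: Lo/t/f/U, Lo/t/g/U, Lo/t/h/U.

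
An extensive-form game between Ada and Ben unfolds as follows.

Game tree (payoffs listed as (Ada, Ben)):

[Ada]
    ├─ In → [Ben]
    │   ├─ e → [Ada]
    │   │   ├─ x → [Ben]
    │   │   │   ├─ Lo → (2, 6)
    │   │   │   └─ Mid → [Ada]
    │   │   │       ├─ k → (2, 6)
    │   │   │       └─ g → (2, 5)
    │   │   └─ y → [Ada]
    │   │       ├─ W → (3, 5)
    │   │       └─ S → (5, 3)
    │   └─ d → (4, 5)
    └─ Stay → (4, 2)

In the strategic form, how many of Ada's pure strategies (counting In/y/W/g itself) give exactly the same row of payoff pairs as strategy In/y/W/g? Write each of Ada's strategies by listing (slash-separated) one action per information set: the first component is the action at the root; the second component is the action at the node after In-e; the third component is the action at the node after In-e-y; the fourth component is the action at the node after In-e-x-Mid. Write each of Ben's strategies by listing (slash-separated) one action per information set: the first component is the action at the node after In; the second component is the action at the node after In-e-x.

Row for In/y/W/g (columns e/Lo, e/Mid, d/Lo, d/Mid): (3,5) (3,5) (4,5) (4,5).
Under In/y/W/g, Ada's choice at the node after In-e-x-Mid can never be reached regardless of what Ben does, so varying those choices leaves every outcome unchanged.
Holding the reachable choices fixed and varying the unreachable one freely already gives 2 equivalent strategies.
No other strategy reproduces this row, so those 2 are the full class: In/y/W/k, In/y/W/g.

2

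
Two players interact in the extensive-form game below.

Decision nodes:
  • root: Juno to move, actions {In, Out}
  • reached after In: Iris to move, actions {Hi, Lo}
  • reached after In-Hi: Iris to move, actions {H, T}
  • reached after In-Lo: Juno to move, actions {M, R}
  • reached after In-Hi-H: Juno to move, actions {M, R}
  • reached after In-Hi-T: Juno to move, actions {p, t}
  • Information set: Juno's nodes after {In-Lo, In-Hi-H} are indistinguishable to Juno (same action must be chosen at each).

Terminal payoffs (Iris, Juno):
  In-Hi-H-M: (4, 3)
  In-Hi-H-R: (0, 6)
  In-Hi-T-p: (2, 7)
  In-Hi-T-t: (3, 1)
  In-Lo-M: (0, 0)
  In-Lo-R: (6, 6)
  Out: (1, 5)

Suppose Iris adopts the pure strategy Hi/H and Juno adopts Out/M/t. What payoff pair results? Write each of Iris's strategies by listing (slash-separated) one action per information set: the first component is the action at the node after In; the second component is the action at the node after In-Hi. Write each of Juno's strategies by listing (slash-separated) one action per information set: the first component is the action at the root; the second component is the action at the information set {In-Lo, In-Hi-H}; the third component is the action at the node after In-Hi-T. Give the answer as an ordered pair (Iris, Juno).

(1, 5)

Trace the play path from the root:
  Juno plays Out
→ terminal payoff (1, 5).
(Iris's choice at the node after In is never reached on this path, so it doesn't affect the outcome.)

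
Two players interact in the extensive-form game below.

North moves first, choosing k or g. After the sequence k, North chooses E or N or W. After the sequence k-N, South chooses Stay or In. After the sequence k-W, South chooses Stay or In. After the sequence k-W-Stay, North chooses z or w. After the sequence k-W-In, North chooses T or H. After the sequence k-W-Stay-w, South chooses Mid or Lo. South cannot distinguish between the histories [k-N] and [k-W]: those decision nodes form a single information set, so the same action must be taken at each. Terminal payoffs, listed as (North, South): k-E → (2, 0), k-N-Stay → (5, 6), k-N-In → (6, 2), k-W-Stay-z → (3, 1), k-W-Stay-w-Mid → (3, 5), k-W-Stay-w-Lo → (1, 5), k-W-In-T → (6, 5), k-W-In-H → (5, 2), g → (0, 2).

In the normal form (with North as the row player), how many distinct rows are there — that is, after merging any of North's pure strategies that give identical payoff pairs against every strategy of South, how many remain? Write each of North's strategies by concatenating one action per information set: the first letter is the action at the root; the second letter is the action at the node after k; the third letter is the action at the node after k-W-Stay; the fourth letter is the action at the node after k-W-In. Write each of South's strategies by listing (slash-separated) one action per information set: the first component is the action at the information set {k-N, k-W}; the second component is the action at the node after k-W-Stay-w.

North has 24 pure strategies: kEzT, kEzH, kEwT, kEwH, kNzT, kNzH, kNwT, kNwH, kWzT, kWzH, kWwT, kWwH, gEzT, gEzH, gEwT, gEwH, gNzT, gNzH, gNwT, gNwH, gWzT, gWzH, gWwT, gWwH. Columns: Stay/Mid, Stay/Lo, In/Mid, In/Lo.
{kEzT, kEzH, kEwT, kEwH} → row (2,0) (2,0) (2,0) (2,0)
{kNzT, kNzH, kNwT, kNwH} → row (5,6) (5,6) (6,2) (6,2)
{kWzT} → row (3,1) (3,1) (6,5) (6,5)
{kWzH} → row (3,1) (3,1) (5,2) (5,2)
{kWwT} → row (3,5) (1,5) (6,5) (6,5)
{kWwH} → row (3,5) (1,5) (5,2) (5,2)
{gEzT, gEzH, gEwT, gEwH, gNzT, gNzH, gNwT, gNwH, gWzT, gWzH, gWwT, gWwH} → row (0,2) (0,2) (0,2) (0,2)
That's 7 distinct rows out of 24 strategies.

7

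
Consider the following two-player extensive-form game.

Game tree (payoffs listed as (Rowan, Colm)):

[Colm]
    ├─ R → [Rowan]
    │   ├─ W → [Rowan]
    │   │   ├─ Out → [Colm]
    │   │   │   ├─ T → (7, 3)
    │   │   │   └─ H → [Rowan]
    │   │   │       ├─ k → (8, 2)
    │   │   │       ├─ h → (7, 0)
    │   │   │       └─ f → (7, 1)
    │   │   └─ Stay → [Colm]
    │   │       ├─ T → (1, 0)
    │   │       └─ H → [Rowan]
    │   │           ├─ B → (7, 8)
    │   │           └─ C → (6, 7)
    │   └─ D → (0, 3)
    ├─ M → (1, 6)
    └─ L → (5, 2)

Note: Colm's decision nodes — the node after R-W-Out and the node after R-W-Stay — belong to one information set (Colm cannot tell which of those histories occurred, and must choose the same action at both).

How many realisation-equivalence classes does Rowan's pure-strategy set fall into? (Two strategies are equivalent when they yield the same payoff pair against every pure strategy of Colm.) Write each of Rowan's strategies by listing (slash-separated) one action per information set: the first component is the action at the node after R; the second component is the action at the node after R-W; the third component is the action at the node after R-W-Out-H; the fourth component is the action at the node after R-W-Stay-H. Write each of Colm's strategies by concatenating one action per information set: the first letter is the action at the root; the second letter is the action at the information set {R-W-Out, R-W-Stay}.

Rowan has 24 pure strategies: W/Out/k/B, W/Out/k/C, W/Out/h/B, W/Out/h/C, W/Out/f/B, W/Out/f/C, W/Stay/k/B, W/Stay/k/C, W/Stay/h/B, W/Stay/h/C, W/Stay/f/B, W/Stay/f/C, D/Out/k/B, D/Out/k/C, D/Out/h/B, D/Out/h/C, D/Out/f/B, D/Out/f/C, D/Stay/k/B, D/Stay/k/C, D/Stay/h/B, D/Stay/h/C, D/Stay/f/B, D/Stay/f/C. Columns: RT, RH, MT, MH, LT, LH.
{W/Out/k/B, W/Out/k/C} → row (7,3) (8,2) (1,6) (1,6) (5,2) (5,2)
{W/Out/h/B, W/Out/h/C} → row (7,3) (7,0) (1,6) (1,6) (5,2) (5,2)
{W/Out/f/B, W/Out/f/C} → row (7,3) (7,1) (1,6) (1,6) (5,2) (5,2)
{W/Stay/k/B, W/Stay/h/B, W/Stay/f/B} → row (1,0) (7,8) (1,6) (1,6) (5,2) (5,2)
{W/Stay/k/C, W/Stay/h/C, W/Stay/f/C} → row (1,0) (6,7) (1,6) (1,6) (5,2) (5,2)
{D/Out/k/B, D/Out/k/C, D/Out/h/B, D/Out/h/C, D/Out/f/B, D/Out/f/C, D/Stay/k/B, D/Stay/k/C, D/Stay/h/B, D/Stay/h/C, D/Stay/f/B, D/Stay/f/C} → row (0,3) (0,3) (1,6) (1,6) (5,2) (5,2)
That's 6 distinct rows out of 24 strategies.

6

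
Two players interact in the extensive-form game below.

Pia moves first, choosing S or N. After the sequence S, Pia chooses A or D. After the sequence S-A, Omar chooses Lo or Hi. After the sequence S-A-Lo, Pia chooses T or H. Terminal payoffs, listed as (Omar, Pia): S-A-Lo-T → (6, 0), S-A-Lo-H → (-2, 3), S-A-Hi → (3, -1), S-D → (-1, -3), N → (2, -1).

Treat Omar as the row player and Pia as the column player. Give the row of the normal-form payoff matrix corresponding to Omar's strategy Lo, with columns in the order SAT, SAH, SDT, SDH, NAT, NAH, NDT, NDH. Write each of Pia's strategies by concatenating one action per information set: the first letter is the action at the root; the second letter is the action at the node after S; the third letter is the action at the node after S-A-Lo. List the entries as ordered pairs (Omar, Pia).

(6,0) (-2,3) (-1,-3) (-1,-3) (2,-1) (2,-1) (2,-1) (2,-1)

vs SAT: Pia plays S → Pia plays A at [S] → Omar plays Lo at [S-A] → Pia plays T at [S-A-Lo] → (6, 0)
vs SAH: Pia plays S → Pia plays A at [S] → Omar plays Lo at [S-A] → Pia plays H at [S-A-Lo] → (-2, 3)
vs SDT: Pia plays S → Pia plays D at [S] → (-1, -3)
vs SDH: Pia plays S → Pia plays D at [S] → (-1, -3)
vs NAT: Pia plays N → (2, -1)
vs NAH: Pia plays N → (2, -1)
vs NDT: Pia plays N → (2, -1)
vs NDH: Pia plays N → (2, -1)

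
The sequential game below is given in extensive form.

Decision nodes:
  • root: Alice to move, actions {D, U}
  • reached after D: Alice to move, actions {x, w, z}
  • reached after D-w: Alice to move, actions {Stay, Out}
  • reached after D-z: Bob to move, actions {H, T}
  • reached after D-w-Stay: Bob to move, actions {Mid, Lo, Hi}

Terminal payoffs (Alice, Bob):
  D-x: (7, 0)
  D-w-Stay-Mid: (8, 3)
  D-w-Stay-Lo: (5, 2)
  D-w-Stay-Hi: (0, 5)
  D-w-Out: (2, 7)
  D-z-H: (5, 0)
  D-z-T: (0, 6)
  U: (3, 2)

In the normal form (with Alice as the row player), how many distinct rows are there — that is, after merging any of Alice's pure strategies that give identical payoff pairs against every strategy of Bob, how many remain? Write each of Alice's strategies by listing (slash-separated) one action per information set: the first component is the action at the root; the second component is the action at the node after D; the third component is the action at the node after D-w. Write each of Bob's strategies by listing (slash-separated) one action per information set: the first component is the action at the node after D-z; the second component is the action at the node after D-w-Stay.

5

Alice has 12 pure strategies: D/x/Stay, D/x/Out, D/w/Stay, D/w/Out, D/z/Stay, D/z/Out, U/x/Stay, U/x/Out, U/w/Stay, U/w/Out, U/z/Stay, U/z/Out. Columns: H/Mid, H/Lo, H/Hi, T/Mid, T/Lo, T/Hi.
{D/x/Stay, D/x/Out} → row (7,0) (7,0) (7,0) (7,0) (7,0) (7,0)
{D/w/Stay} → row (8,3) (5,2) (0,5) (8,3) (5,2) (0,5)
{D/w/Out} → row (2,7) (2,7) (2,7) (2,7) (2,7) (2,7)
{D/z/Stay, D/z/Out} → row (5,0) (5,0) (5,0) (0,6) (0,6) (0,6)
{U/x/Stay, U/x/Out, U/w/Stay, U/w/Out, U/z/Stay, U/z/Out} → row (3,2) (3,2) (3,2) (3,2) (3,2) (3,2)
That's 5 distinct rows out of 12 strategies.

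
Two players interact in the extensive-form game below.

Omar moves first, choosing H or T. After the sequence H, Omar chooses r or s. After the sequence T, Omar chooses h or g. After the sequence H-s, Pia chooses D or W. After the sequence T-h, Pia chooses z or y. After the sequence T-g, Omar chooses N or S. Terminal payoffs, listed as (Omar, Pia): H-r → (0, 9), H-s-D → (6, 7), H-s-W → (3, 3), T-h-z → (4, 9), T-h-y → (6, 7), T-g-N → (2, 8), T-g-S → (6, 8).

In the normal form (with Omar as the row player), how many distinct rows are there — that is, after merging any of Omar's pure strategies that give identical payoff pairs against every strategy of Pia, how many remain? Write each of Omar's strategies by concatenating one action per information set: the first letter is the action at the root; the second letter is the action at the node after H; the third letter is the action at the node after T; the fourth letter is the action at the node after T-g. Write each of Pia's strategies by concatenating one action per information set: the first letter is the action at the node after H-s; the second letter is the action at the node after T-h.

5

Omar has 16 pure strategies: HrhN, HrhS, HrgN, HrgS, HshN, HshS, HsgN, HsgS, TrhN, TrhS, TrgN, TrgS, TshN, TshS, TsgN, TsgS. Columns: Dz, Dy, Wz, Wy.
{HrhN, HrhS, HrgN, HrgS} → row (0,9) (0,9) (0,9) (0,9)
{HshN, HshS, HsgN, HsgS} → row (6,7) (6,7) (3,3) (3,3)
{TrhN, TrhS, TshN, TshS} → row (4,9) (6,7) (4,9) (6,7)
{TrgN, TsgN} → row (2,8) (2,8) (2,8) (2,8)
{TrgS, TsgS} → row (6,8) (6,8) (6,8) (6,8)
That's 5 distinct rows out of 16 strategies.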